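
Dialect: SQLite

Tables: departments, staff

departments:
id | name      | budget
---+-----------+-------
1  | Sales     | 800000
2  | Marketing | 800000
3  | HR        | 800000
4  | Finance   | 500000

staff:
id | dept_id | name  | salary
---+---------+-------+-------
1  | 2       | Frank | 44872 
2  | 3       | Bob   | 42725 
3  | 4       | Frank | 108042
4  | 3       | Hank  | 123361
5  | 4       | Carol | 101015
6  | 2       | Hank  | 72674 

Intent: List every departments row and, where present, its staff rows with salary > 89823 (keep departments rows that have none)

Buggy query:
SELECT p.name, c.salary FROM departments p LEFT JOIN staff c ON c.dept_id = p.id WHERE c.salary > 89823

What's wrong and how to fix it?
Bug: Filtering c.salary in WHERE discards the NULL rows produced by LEFT JOIN, turning it into an inner join

Fix: Move the right-table condition into the ON clause so unmatched parents are kept

Corrected query:
SELECT p.name, c.salary FROM departments p LEFT JOIN staff c ON c.dept_id = p.id AND c.salary > 89823

Result:
name      | salary
----------+-------
Sales     | NULL  
Marketing | NULL  
HR        | 123361
Finance   | 101015
Finance   | 108042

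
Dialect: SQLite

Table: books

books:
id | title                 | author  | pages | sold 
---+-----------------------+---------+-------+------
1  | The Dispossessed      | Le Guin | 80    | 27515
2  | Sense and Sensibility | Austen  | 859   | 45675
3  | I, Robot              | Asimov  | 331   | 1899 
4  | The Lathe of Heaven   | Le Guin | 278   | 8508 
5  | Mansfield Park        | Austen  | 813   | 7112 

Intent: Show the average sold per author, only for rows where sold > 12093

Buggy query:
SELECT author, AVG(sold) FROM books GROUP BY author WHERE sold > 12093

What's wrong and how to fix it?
Bug: WHERE cannot follow GROUP BY

Fix: Place WHERE between FROM and GROUP BY

Corrected query:
SELECT author, AVG(sold) FROM books WHERE sold > 12093 GROUP BY author

Result:
author  | AVG(sold)
--------+----------
Austen  | 45675    
Le Guin | 27515    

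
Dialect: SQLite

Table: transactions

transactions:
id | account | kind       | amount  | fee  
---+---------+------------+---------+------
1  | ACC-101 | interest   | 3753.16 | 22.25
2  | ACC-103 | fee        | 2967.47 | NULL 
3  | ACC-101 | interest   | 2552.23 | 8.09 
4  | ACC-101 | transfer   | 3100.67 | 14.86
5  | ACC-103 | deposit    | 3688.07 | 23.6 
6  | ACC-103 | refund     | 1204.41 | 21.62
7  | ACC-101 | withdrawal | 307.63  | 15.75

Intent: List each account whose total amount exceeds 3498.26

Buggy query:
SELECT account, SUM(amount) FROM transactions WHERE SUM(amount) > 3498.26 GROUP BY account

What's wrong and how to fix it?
Bug: WHERE runs before GROUP BY, so aggregates aren't available there

Fix: Use HAVING (which filters groups after aggregation) instead of WHERE

Corrected query:
SELECT account, SUM(amount) FROM transactions GROUP BY account HAVING SUM(amount) > 3498.26

Result:
account | SUM(amount)
--------+------------
ACC-101 | 9713.69    
ACC-103 | 7859.95    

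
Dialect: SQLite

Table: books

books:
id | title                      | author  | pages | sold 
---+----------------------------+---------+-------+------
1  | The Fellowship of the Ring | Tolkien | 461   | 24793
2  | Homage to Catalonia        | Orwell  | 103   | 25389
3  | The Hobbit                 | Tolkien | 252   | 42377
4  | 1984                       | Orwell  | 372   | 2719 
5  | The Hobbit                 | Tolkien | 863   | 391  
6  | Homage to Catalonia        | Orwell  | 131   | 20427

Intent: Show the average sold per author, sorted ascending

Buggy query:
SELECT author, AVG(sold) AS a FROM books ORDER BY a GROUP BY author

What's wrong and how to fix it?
Bug: GROUP BY must precede ORDER BY

Fix: Reorder: SELECT … FROM … GROUP BY … ORDER BY …

Corrected query:
SELECT author, AVG(sold) AS a FROM books GROUP BY author ORDER BY a

Result:
author  | a           
--------+-------------
Orwell  | 16178.333333
Tolkien | 22520.333333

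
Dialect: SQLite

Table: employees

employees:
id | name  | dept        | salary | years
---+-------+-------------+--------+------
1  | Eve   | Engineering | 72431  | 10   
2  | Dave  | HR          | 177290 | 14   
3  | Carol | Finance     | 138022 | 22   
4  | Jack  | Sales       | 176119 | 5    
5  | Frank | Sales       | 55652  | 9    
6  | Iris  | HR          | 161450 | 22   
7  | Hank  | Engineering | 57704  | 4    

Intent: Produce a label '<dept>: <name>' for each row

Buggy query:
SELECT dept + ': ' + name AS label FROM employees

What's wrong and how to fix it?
Bug: '+' is numeric addition; on text columns SQLite converts them to 0 instead of concatenating

Fix: Replace + with || to concatenate text

Corrected query:
SELECT dept || ': ' || name AS label FROM employees

Result:
label            
-----------------
Engineering: Eve 
HR: Dave         
Finance: Carol   
Sales: Jack      
Sales: Frank     
HR: Iris         
Engineering: Hank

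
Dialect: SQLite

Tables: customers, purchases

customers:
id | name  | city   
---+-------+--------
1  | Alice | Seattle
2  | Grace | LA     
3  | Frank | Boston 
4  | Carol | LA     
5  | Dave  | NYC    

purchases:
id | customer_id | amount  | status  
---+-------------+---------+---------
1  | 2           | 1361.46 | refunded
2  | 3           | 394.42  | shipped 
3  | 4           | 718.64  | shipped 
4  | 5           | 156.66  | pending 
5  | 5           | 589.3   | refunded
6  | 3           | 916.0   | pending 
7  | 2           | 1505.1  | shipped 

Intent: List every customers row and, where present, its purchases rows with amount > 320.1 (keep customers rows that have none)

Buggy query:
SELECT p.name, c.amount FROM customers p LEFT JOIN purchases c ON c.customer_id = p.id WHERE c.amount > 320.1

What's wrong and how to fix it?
Bug: A WHERE condition on the right-hand table after LEFT JOIN drops unmatched parents

Fix: Move the right-table condition into the ON clause so unmatched parents are kept

Corrected query:
SELECT p.name, c.amount FROM customers p LEFT JOIN purchases c ON c.customer_id = p.id AND c.amount > 320.1

Result:
name  | amount 
------+--------
Alice | NULL   
Grace | 1361.46
Grace | 1505.1 
Frank | 394.42 
Frank | 916    
Carol | 718.64 
Dave  | 589.3  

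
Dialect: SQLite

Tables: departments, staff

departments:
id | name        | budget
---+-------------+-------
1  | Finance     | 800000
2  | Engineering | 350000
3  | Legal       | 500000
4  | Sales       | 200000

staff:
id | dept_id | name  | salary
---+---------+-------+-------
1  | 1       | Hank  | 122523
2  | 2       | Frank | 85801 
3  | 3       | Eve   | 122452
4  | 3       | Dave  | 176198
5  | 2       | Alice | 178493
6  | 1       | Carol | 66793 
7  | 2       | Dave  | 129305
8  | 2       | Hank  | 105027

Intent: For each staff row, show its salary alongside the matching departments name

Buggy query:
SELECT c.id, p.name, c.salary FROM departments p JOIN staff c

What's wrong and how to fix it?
Bug: Missing join condition: each staff row is matched to all departments rows instead of just its own

Fix: Specify the join condition linking the foreign key to the parent id

Corrected query:
SELECT c.id, p.name, c.salary FROM departments p JOIN staff c ON c.dept_id = p.id

Result:
id | name        | salary
---+-------------+-------
1  | Finance     | 122523
2  | Engineering | 85801 
3  | Legal       | 122452
4  | Legal       | 176198
5  | Engineering | 178493
6  | Finance     | 66793 
7  | Engineering | 129305
8  | Engineering | 105027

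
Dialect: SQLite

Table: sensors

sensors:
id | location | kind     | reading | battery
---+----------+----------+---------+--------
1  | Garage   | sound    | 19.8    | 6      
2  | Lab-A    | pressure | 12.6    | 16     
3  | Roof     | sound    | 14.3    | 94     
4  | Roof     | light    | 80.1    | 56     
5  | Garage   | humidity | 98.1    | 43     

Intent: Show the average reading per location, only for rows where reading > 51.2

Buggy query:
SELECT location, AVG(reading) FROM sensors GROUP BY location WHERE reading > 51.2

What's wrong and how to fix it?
Bug: Row-level WHERE must come before GROUP BY in the clause order

Fix: Move the WHERE clause before GROUP BY

Corrected query:
SELECT location, AVG(reading) FROM sensors WHERE reading > 51.2 GROUP BY location

Result:
location | AVG(reading)
---------+-------------
Garage   | 98.1        
Roof     | 80.1        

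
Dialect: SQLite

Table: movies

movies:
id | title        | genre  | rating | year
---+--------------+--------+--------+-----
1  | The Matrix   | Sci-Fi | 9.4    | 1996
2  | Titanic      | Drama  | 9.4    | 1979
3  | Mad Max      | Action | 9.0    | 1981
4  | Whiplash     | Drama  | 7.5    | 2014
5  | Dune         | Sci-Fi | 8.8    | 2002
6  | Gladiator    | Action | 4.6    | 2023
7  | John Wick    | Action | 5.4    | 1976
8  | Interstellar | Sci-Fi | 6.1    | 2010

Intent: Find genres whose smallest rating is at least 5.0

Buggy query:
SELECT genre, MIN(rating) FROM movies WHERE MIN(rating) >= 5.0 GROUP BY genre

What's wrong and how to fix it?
Bug: Aggregates like MIN are computed per group after WHERE runs

Fix: Use HAVING for the per-group MIN condition

Corrected query:
SELECT genre, MIN(rating) FROM movies GROUP BY genre HAVING MIN(rating) >= 5.0

Result:
genre  | MIN(rating)
-------+------------
Drama  | 7.5        
Sci-Fi | 6.1        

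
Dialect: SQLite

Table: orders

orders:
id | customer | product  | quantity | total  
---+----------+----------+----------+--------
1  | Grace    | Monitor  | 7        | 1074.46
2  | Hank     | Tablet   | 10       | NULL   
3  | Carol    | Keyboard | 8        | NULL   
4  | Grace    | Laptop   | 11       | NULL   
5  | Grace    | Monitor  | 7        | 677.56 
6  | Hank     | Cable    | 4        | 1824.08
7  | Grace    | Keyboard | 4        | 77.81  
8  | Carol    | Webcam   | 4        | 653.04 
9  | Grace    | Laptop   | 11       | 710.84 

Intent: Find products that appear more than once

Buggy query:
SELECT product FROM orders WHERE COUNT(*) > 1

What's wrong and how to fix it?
Bug: WHERE can't reference COUNT(*); aggregates are computed after WHERE

Fix: GROUP BY product, then filter groups with HAVING COUNT(*) > 1

Corrected query:
SELECT product FROM orders GROUP BY product HAVING COUNT(*) > 1

Result:
product 
--------
Keyboard
Laptop  
Monitor 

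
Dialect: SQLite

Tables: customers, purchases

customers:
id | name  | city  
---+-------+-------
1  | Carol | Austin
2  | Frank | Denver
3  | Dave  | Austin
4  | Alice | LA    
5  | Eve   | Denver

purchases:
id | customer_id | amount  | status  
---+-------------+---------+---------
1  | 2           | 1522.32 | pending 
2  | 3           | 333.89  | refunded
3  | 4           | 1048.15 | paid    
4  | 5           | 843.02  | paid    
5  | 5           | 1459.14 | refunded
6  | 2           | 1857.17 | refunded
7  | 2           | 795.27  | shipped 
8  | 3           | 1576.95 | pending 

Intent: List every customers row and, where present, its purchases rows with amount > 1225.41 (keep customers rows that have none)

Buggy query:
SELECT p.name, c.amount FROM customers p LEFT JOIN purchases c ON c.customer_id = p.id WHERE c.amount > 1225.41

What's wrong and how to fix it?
Bug: A WHERE condition on the right-hand table after LEFT JOIN drops unmatched parents

Fix: Move the right-table condition into the ON clause so unmatched parents are kept

Corrected query:
SELECT p.name, c.amount FROM customers p LEFT JOIN purchases c ON c.customer_id = p.id AND c.amount > 1225.41

Result:
name  | amount 
------+--------
Carol | NULL   
Frank | 1522.32
Frank | 1857.17
Dave  | 1576.95
Alice | NULL   
Eve   | 1459.14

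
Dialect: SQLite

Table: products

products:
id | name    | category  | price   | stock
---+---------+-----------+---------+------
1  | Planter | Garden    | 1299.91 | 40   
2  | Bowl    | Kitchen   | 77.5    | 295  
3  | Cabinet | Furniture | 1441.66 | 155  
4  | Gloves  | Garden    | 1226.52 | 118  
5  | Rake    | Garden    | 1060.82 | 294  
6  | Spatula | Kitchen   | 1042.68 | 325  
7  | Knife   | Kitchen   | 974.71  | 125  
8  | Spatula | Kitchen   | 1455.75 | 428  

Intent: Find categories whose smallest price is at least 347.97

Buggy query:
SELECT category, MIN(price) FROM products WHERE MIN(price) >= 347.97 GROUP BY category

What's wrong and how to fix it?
Bug: MIN() in WHERE is a misuse of aggregate

Fix: Replace WHERE with HAVING after the GROUP BY

Corrected query:
SELECT category, MIN(price) FROM products GROUP BY category HAVING MIN(price) >= 347.97

Result:
category  | MIN(price)
----------+-----------
Furniture | 1441.66   
Garden    | 1060.82   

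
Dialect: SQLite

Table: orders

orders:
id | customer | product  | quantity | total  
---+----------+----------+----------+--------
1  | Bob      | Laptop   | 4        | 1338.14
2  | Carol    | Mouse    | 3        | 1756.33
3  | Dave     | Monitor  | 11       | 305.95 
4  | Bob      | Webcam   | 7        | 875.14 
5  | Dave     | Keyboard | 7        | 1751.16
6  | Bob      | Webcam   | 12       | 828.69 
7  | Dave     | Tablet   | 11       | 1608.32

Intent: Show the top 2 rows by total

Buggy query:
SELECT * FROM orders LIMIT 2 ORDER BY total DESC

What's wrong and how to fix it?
Bug: ORDER BY cannot follow LIMIT; LIMIT is the final clause

Fix: Sort with ORDER BY, then apply LIMIT

Corrected query:
SELECT * FROM orders ORDER BY total DESC LIMIT 2

Result:
id | customer | product  | quantity | total  
---+----------+----------+----------+--------
2  | Carol    | Mouse    | 3        | 1756.33
5  | Dave     | Keyboard | 7        | 1751.16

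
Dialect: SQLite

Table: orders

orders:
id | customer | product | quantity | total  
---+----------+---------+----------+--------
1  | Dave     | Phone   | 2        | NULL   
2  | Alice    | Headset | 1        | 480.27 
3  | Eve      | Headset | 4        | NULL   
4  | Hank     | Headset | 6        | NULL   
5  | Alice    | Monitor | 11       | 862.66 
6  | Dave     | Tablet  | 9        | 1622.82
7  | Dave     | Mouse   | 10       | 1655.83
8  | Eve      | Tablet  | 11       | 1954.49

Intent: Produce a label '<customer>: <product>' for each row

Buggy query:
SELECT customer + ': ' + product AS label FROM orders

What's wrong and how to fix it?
Bug: '+' is numeric addition; on text columns SQLite converts them to 0 instead of concatenating

Fix: Replace + with || to concatenate text

Corrected query:
SELECT customer || ': ' || product AS label FROM orders

Result:
label         
--------------
Dave: Phone   
Alice: Headset
Eve: Headset  
Hank: Headset 
Alice: Monitor
Dave: Tablet  
Dave: Mouse   
Eve: Tablet   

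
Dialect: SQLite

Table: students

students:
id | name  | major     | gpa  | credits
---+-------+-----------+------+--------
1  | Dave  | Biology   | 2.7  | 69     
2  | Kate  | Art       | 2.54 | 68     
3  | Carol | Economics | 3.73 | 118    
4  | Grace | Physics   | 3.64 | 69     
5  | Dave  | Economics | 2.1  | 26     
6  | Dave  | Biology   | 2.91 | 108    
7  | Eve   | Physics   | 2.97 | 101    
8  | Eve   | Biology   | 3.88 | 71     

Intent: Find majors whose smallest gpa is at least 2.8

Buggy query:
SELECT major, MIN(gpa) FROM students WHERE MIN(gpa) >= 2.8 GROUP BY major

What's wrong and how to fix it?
Bug: Aggregates like MIN are computed per group after WHERE runs

Fix: Replace WHERE with HAVING after the GROUP BY

Corrected query:
SELECT major, MIN(gpa) FROM students GROUP BY major HAVING MIN(gpa) >= 2.8

Result:
major   | MIN(gpa)
--------+---------
Physics | 2.97    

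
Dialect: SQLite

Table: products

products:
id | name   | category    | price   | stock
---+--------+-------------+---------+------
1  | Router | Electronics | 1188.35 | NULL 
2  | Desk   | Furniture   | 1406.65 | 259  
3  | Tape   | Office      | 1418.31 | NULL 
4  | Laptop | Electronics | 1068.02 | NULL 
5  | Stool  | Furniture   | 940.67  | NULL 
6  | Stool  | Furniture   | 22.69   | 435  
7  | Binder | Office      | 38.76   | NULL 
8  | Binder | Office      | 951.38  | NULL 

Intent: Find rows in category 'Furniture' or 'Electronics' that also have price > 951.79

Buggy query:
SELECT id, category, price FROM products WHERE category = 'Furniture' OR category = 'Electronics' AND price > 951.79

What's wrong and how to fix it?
Bug: AND binds tighter than OR, so this parses as category = 'Furniture' OR (category = 'Electronics' AND price > 951.79)

Fix: Add parentheses around the OR so the AND applies to both alternatives

Corrected query:
SELECT id, category, price FROM products WHERE (category = 'Furniture' OR category = 'Electronics') AND price > 951.79

Result:
id | category    | price  
---+-------------+--------
1  | Electronics | 1188.35
2  | Furniture   | 1406.65
4  | Electronics | 1068.02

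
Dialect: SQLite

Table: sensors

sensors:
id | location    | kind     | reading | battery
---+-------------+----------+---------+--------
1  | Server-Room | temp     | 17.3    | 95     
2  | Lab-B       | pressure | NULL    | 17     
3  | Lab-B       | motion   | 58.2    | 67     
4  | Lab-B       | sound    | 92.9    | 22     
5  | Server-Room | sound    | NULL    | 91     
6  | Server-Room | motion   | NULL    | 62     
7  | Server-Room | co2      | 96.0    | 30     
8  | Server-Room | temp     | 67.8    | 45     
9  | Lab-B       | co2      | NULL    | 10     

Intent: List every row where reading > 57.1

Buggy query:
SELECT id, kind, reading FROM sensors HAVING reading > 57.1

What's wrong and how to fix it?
Bug: HAVING filters the output of aggregation, but this query has no GROUP BY and no aggregate functions, so SQLite rejects it (HAVING clause on a non-aggregate query); the condition here is per row

Fix: Replace HAVING with WHERE since the condition applies to individual rows

Corrected query:
SELECT id, kind, reading FROM sensors WHERE reading > 57.1

Result:
id | kind   | reading
---+--------+--------
3  | motion | 58.2   
4  | sound  | 92.9   
7  | co2    | 96     
8  | temp   | 67.8   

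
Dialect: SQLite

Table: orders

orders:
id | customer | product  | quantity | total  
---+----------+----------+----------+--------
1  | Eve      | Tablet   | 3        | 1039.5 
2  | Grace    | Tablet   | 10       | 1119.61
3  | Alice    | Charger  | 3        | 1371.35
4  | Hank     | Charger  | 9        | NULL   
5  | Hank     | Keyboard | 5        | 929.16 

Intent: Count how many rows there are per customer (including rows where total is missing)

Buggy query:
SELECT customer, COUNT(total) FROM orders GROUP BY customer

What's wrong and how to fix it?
Bug: COUNT(column) counts non-NULL values only; rows with NULL total aren't counted

Fix: Replace COUNT(total) with COUNT(*)

Corrected query:
SELECT customer, COUNT(*) FROM orders GROUP BY customer

Result:
customer | COUNT(*)
---------+---------
Alice    | 1       
Eve      | 1       
Grace    | 1       
Hank     | 2       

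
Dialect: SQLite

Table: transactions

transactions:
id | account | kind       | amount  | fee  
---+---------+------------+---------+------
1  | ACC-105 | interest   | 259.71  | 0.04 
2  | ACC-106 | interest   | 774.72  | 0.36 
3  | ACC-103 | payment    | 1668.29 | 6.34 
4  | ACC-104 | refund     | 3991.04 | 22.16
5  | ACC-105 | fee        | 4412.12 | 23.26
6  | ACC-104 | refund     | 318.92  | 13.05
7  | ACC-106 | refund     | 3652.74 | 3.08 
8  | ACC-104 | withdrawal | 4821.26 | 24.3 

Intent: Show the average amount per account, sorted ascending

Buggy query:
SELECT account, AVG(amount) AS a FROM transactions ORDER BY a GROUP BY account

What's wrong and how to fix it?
Bug: ORDER BY appears before GROUP BY; SQL clause order requires GROUP BY first

Fix: Move ORDER BY to the end, after GROUP BY

Corrected query:
SELECT account, AVG(amount) AS a FROM transactions GROUP BY account ORDER BY a

Result:
account | a       
--------+---------
ACC-103 | 1668.29 
ACC-106 | 2213.73 
ACC-105 | 2335.915
ACC-104 | 3043.74 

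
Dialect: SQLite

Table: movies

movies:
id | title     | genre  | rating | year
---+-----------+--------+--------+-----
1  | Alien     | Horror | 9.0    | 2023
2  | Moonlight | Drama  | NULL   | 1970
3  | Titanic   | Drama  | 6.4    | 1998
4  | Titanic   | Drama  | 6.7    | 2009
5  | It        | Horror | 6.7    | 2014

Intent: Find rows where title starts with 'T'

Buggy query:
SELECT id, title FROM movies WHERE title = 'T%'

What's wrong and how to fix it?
Bug: '=' compares the literal string including the % character; pattern matching needs LIKE

Fix: Use LIKE for wildcard pattern matching

Corrected query:
SELECT id, title FROM movies WHERE title LIKE 'T%'

Result:
id | title  
---+--------
3  | Titanic
4  | Titanic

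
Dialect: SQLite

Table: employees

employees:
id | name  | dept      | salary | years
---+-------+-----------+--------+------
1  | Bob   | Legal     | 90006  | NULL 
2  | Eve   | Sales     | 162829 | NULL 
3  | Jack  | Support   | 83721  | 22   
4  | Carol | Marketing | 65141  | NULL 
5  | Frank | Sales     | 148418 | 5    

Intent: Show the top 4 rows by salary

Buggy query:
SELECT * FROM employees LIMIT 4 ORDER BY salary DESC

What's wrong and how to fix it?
Bug: LIMIT must come after ORDER BY

Fix: Sort with ORDER BY, then apply LIMIT

Corrected query:
SELECT * FROM employees ORDER BY salary DESC LIMIT 4

Result:
id | name  | dept    | salary | years
---+-------+---------+--------+------
2  | Eve   | Sales   | 162829 | NULL 
5  | Frank | Sales   | 148418 | 5    
1  | Bob   | Legal   | 90006  | NULL 
3  | Jack  | Support | 83721  | 22   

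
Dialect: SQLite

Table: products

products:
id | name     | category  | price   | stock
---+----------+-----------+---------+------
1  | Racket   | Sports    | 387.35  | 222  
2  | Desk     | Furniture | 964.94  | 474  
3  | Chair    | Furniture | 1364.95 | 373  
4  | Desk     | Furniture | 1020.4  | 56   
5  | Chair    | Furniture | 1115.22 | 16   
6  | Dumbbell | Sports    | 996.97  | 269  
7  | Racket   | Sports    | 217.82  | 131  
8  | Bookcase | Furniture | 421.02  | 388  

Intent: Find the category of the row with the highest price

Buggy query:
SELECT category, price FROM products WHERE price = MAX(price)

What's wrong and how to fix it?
Bug: WHERE is evaluated per row; an aggregate over the whole table isn't defined there

Fix: Wrap MAX in a scalar subquery so WHERE compares against a single value

Corrected query:
SELECT category, price FROM products WHERE price = (SELECT MAX(price) FROM products)

Result:
category  | price  
----------+--------
Furniture | 1364.95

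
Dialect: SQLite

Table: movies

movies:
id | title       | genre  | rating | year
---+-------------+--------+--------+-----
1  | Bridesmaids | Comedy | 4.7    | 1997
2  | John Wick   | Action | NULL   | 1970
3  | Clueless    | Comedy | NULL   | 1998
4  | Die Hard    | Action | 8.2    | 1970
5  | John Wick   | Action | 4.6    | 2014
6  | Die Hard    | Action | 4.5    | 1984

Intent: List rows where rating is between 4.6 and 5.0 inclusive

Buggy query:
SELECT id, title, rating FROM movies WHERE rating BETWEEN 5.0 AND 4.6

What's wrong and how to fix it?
Bug: The bounds are reversed; BETWEEN a AND b requires a <= b to match anything

Fix: Swap the bounds so the smaller value comes first

Corrected query:
SELECT id, title, rating FROM movies WHERE rating BETWEEN 4.6 AND 5.0

Result:
id | title       | rating
---+-------------+-------
1  | Bridesmaids | 4.7   
5  | John Wick   | 4.6   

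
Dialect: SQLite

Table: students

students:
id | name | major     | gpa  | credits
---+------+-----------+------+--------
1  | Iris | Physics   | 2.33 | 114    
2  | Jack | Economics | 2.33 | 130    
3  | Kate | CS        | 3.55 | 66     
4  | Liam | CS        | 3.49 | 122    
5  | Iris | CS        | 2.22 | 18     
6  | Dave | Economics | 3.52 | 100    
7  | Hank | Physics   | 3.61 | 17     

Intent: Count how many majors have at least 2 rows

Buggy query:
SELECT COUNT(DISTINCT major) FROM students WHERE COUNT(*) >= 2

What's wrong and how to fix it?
Bug: COUNT(*) cannot appear in WHERE; the per-group count doesn't exist yet

Fix: Group first with HAVING COUNT(*) >= 2, then COUNT the resulting groups

Corrected query:
SELECT COUNT(*) FROM (SELECT major FROM students GROUP BY major HAVING COUNT(*) >= 2)

Result:
COUNT(*)
--------
3       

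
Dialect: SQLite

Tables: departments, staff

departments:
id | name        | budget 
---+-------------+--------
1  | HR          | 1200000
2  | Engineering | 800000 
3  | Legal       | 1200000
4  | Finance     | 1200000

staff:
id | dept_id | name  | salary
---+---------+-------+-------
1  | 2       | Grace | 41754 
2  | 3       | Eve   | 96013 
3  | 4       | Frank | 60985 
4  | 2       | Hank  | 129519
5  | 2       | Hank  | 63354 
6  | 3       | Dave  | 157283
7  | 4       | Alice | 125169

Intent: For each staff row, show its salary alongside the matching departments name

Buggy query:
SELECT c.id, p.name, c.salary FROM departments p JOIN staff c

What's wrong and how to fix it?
Bug: JOIN with no ON clause produces a cartesian product; every staff row pairs with every departments row

Fix: Add ON c.dept_id = p.id to the JOIN

Corrected query:
SELECT c.id, p.name, c.salary FROM departments p JOIN staff c ON c.dept_id = p.id

Result:
id | name        | salary
---+-------------+-------
1  | Engineering | 41754 
2  | Legal       | 96013 
3  | Finance     | 60985 
4  | Engineering | 129519
5  | Engineering | 63354 
6  | Legal       | 157283
7  | Finance     | 125169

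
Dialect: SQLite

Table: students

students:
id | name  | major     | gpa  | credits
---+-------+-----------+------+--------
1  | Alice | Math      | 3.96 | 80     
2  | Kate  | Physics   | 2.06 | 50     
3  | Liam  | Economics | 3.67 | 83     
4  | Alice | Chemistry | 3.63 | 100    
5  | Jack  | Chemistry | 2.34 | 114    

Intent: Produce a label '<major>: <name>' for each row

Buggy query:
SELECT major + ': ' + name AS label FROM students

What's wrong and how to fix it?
Bug: SQLite uses || for string concatenation; + coerces text to numbers (yielding 0)

Fix: Replace + with || to concatenate text

Corrected query:
SELECT major || ': ' || name AS label FROM students

Result:
label           
----------------
Math: Alice     
Physics: Kate   
Economics: Liam 
Chemistry: Alice
Chemistry: Jack 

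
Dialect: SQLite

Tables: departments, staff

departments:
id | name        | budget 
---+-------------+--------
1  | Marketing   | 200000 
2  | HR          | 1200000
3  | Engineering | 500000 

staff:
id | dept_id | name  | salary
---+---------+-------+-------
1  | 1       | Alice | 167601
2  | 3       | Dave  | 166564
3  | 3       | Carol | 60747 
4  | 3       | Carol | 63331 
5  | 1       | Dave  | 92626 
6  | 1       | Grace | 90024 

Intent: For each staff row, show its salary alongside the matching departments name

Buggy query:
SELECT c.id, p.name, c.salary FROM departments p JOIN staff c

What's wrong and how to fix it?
Bug: Missing join condition: each staff row is matched to all departments rows instead of just its own

Fix: Add ON c.dept_id = p.id to the JOIN

Corrected query:
SELECT c.id, p.name, c.salary FROM departments p JOIN staff c ON c.dept_id = p.id

Result:
id | name        | salary
---+-------------+-------
1  | Marketing   | 167601
2  | Engineering | 166564
3  | Engineering | 60747 
4  | Engineering | 63331 
5  | Marketing   | 92626 
6  | Marketing   | 90024 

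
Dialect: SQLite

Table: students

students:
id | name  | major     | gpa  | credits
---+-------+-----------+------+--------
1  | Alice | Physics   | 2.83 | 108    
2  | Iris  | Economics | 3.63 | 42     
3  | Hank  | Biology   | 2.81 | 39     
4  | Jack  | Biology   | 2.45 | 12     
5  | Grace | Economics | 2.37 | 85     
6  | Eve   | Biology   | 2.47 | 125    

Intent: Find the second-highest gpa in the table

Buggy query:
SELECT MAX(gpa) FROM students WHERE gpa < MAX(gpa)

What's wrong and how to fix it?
Bug: The inner MAX is an aggregate inside WHERE, which is not allowed

Fix: Compute the overall MAX in a subquery, then take MAX of rows below it

Corrected query:
SELECT MAX(gpa) FROM students WHERE gpa < (SELECT MAX(gpa) FROM students)

Result:
MAX(gpa)
--------
2.83    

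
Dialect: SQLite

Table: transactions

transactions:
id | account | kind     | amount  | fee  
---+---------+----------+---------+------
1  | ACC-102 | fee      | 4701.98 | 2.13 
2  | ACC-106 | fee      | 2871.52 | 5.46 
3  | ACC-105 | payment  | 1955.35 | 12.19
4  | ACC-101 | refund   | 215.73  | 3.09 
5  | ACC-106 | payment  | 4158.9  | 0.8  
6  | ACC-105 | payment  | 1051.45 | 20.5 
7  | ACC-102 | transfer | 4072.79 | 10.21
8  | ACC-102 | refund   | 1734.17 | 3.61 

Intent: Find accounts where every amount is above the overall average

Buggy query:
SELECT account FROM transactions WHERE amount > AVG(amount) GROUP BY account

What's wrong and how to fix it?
Bug: WHERE evaluates per row before aggregation, so AVG() is unavailable

Fix: Use a subquery for AVG and a HAVING MIN(...) filter so the condition holds for every row in the group

Corrected query:
SELECT account FROM transactions GROUP BY account HAVING MIN(amount) > (SELECT AVG(amount) FROM transactions)

Result:
account
-------
ACC-106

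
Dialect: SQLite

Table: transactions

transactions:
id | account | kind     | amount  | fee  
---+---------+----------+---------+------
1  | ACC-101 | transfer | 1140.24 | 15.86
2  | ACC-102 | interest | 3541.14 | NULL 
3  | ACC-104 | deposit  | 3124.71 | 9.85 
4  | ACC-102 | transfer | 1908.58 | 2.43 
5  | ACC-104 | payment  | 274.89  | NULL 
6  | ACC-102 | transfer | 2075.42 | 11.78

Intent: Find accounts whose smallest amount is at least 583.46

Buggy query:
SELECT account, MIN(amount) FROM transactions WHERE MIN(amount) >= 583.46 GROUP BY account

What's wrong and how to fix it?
Bug: Aggregates like MIN are computed per group after WHERE runs

Fix: Replace WHERE with HAVING after the GROUP BY

Corrected query:
SELECT account, MIN(amount) FROM transactions GROUP BY account HAVING MIN(amount) >= 583.46

Result:
account | MIN(amount)
--------+------------
ACC-101 | 1140.24    
ACC-102 | 1908.58    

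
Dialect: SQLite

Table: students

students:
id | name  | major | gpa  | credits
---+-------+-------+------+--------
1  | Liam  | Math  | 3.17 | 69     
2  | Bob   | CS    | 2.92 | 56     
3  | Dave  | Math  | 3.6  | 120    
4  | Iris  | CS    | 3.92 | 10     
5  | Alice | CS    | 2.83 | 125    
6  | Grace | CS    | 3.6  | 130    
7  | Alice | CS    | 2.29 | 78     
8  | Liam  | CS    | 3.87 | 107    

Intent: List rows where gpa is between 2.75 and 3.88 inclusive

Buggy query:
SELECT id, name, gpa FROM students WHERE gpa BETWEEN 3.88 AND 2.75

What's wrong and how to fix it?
Bug: BETWEEN expects the lower bound first; with 3.88 AND 2.75 the range is empty

Fix: Write BETWEEN 2.75 AND 3.88

Corrected query:
SELECT id, name, gpa FROM students WHERE gpa BETWEEN 2.75 AND 3.88

Result:
id | name  | gpa 
---+-------+-----
1  | Liam  | 3.17
2  | Bob   | 2.92
3  | Dave  | 3.6 
5  | Alice | 2.83
6  | Grace | 3.6 
8  | Liam  | 3.87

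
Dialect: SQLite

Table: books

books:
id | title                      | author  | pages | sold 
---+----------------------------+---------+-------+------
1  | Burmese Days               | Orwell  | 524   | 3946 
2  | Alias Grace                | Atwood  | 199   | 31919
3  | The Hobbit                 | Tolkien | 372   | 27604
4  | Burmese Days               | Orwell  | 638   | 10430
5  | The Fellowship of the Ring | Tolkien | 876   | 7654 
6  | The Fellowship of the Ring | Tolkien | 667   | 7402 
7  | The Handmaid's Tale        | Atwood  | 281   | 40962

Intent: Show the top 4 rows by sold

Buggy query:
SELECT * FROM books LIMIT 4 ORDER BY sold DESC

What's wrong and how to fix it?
Bug: LIMIT must come after ORDER BY

Fix: Sort with ORDER BY, then apply LIMIT

Corrected query:
SELECT * FROM books ORDER BY sold DESC LIMIT 4

Result:
id | title               | author  | pages | sold 
---+---------------------+---------+-------+------
7  | The Handmaid's Tale | Atwood  | 281   | 40962
2  | Alias Grace         | Atwood  | 199   | 31919
3  | The Hobbit          | Tolkien | 372   | 27604
4  | Burmese Days        | Orwell  | 638   | 10430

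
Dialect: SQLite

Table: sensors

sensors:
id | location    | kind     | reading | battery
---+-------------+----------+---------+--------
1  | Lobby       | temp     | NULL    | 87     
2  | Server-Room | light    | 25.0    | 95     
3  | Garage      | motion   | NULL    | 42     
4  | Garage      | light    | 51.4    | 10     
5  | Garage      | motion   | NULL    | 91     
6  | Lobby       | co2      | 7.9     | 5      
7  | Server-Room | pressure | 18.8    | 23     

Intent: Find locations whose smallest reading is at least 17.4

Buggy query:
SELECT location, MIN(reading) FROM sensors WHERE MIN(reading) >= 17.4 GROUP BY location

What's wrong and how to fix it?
Bug: Aggregates like MIN are computed per group after WHERE runs

Fix: Use HAVING for the per-group MIN condition

Corrected query:
SELECT location, MIN(reading) FROM sensors GROUP BY location HAVING MIN(reading) >= 17.4

Result:
location    | MIN(reading)
------------+-------------
Garage      | 51.4        
Server-Room | 18.8        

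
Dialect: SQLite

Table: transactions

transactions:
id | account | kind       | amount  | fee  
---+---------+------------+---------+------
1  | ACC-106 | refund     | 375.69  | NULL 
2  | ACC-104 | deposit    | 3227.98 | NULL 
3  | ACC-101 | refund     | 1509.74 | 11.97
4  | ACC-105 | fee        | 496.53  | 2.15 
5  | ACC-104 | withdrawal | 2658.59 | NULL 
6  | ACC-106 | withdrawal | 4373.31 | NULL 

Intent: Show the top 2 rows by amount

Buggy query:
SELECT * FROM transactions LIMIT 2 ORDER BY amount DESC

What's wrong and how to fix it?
Bug: LIMIT must come after ORDER BY

Fix: Swap the clauses: ORDER BY first, then LIMIT

Corrected query:
SELECT * FROM transactions ORDER BY amount DESC LIMIT 2

Result:
id | account | kind       | amount  | fee 
---+---------+------------+---------+-----
6  | ACC-106 | withdrawal | 4373.31 | NULL
2  | ACC-104 | deposit    | 3227.98 | NULL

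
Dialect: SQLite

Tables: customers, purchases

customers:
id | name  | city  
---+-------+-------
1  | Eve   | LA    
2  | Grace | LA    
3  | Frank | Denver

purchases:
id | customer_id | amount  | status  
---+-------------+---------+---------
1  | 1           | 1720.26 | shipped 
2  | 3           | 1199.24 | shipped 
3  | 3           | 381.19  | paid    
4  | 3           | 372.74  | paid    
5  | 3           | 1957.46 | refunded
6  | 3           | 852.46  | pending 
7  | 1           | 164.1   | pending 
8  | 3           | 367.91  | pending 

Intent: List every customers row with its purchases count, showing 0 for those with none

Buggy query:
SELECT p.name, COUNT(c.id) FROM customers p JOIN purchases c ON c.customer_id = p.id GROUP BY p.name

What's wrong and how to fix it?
Bug: An inner join excludes parents with zero children

Fix: Use LEFT JOIN so parents without children still appear (COUNT(c.id) gives 0)

Corrected query:
SELECT p.name, COUNT(c.id) FROM customers p LEFT JOIN purchases c ON c.customer_id = p.id GROUP BY p.name

Result:
name  | COUNT(c.id)
------+------------
Eve   | 2          
Frank | 6          
Grace | 0          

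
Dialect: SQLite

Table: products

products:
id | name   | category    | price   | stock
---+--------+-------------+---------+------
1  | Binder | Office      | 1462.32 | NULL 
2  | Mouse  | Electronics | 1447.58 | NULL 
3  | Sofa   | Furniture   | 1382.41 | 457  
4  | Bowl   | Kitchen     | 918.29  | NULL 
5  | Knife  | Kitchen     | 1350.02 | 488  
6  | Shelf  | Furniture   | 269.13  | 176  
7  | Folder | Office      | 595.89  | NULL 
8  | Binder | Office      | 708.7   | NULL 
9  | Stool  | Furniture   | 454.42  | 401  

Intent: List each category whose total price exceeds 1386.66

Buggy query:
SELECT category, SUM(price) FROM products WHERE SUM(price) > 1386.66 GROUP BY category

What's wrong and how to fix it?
Bug: WHERE runs before GROUP BY, so aggregates aren't available there

Fix: Use HAVING (which filters groups after aggregation) instead of WHERE

Corrected query:
SELECT category, SUM(price) FROM products GROUP BY category HAVING SUM(price) > 1386.66

Result:
category    | SUM(price)
------------+-----------
Electronics | 1447.58   
Furniture   | 2105.96   
Kitchen     | 2268.31   
Office      | 2766.91   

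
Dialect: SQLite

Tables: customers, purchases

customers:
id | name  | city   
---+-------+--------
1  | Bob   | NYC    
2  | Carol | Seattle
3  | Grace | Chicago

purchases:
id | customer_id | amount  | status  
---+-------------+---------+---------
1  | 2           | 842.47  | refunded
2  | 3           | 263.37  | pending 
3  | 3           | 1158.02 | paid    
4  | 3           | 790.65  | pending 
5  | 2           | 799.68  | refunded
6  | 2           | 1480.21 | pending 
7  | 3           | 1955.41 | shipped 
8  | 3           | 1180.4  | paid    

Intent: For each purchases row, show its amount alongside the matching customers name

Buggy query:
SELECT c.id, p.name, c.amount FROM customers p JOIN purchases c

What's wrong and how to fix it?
Bug: JOIN with no ON clause produces a cartesian product; every purchases row pairs with every customers row

Fix: Specify the join condition linking the foreign key to the parent id

Corrected query:
SELECT c.id, p.name, c.amount FROM customers p JOIN purchases c ON c.customer_id = p.id

Result:
id | name  | amount 
---+-------+--------
1  | Carol | 842.47 
2  | Grace | 263.37 
3  | Grace | 1158.02
4  | Grace | 790.65 
5  | Carol | 799.68 
6  | Carol | 1480.21
7  | Grace | 1955.41
8  | Grace | 1180.4 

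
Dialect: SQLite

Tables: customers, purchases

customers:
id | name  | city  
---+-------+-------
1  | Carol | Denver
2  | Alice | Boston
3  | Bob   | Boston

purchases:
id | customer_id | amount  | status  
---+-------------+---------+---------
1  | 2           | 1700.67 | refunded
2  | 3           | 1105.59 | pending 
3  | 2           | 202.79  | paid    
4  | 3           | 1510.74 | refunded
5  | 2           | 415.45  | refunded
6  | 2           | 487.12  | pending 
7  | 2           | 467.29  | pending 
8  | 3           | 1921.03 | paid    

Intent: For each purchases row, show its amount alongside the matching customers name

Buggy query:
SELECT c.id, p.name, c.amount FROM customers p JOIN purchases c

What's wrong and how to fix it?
Bug: JOIN with no ON clause produces a cartesian product; every purchases row pairs with every customers row

Fix: Specify the join condition linking the foreign key to the parent id

Corrected query:
SELECT c.id, p.name, c.amount FROM customers p JOIN purchases c ON c.customer_id = p.id

Result:
id | name  | amount 
---+-------+--------
1  | Alice | 1700.67
2  | Bob   | 1105.59
3  | Alice | 202.79 
4  | Bob   | 1510.74
5  | Alice | 415.45 
6  | Alice | 487.12 
7  | Alice | 467.29 
8  | Bob   | 1921.03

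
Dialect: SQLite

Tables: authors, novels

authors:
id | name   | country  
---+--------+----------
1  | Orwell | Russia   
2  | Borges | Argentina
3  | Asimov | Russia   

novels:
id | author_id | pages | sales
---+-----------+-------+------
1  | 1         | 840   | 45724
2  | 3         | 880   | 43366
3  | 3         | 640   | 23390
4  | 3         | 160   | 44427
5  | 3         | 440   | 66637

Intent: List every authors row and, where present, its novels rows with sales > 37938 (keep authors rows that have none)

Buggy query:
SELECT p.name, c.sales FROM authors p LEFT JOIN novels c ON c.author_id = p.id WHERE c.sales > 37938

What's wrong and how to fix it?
Bug: A WHERE condition on the right-hand table after LEFT JOIN drops unmatched parents

Fix: Move the right-table condition into the ON clause so unmatched parents are kept

Corrected query:
SELECT p.name, c.sales FROM authors p LEFT JOIN novels c ON c.author_id = p.id AND c.sales > 37938

Result:
name   | sales
-------+------
Orwell | 45724
Borges | NULL 
Asimov | 43366
Asimov | 44427
Asimov | 66637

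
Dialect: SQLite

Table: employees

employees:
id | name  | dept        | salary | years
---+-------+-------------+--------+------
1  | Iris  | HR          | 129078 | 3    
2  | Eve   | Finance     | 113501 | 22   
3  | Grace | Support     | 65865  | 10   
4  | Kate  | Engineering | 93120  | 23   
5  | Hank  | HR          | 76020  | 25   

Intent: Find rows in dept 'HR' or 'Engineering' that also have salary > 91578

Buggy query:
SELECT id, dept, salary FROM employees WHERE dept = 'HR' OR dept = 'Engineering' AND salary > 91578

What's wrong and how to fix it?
Bug: AND binds tighter than OR, so this parses as dept = 'HR' OR (dept = 'Engineering' AND salary > 91578)

Fix: Group the OR with parentheses (or use IN), then AND the threshold

Corrected query:
SELECT id, dept, salary FROM employees WHERE (dept = 'HR' OR dept = 'Engineering') AND salary > 91578

Result:
id | dept        | salary
---+-------------+-------
1  | HR          | 129078
4  | Engineering | 93120 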